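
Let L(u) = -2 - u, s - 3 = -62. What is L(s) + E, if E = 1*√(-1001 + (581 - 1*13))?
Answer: 57 + I*√433 ≈ 57.0 + 20.809*I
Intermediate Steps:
s = -59 (s = 3 - 62 = -59)
E = I*√433 (E = 1*√(-1001 + (581 - 13)) = 1*√(-1001 + 568) = 1*√(-433) = 1*(I*√433) = I*√433 ≈ 20.809*I)
L(s) + E = (-2 - 1*(-59)) + I*√433 = (-2 + 59) + I*√433 = 57 + I*√433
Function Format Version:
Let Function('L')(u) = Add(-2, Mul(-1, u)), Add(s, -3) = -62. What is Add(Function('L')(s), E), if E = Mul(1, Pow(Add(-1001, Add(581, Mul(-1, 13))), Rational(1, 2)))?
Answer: Add(57, Mul(I, Pow(433, Rational(1, 2)))) ≈ Add(57.000, Mul(20.809, I))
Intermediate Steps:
s = -59 (s = Add(3, -62) = -59)
E = Mul(I, Pow(433, Rational(1, 2))) (E = Mul(1, Pow(Add(-1001, Add(581, -13)), Rational(1, 2))) = Mul(1, Pow(Add(-1001, 568), Rational(1, 2))) = Mul(1, Pow(-433, Rational(1, 2))) = Mul(1, Mul(I, Pow(433, Rational(1, 2)))) = Mul(I, Pow(433, Rational(1, 2))) ≈ Mul(20.809, I))
Add(Function('L')(s), E) = Add(Add(-2, Mul(-1, -59)), Mul(I, Pow(433, Rational(1, 2)))) = Add(Add(-2, 59), Mul(I, Pow(433, Rational(1, 2)))) = Add(57, Mul(I, Pow(433, Rational(1, 2))))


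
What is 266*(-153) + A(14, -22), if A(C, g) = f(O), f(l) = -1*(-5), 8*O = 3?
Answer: -40693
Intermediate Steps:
O = 3/8 (O = (1/8)*3 = 3/8 ≈ 0.37500)
f(l) = 5
A(C, g) = 5
266*(-153) + A(14, -22) = 266*(-153) + 5 = -40698 + 5 = -40693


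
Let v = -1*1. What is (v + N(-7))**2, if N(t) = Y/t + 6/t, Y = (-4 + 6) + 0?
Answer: 225/49 ≈ 4.5918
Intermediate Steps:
Y = 2 (Y = 2 + 0 = 2)
N(t) = 8/t (N(t) = 2/t + 6/t = 8/t)
v = -1
(v + N(-7))**2 = (-1 + 8/(-7))**2 = (-1 + 8*(-1/7))**2 = (-1 - 8/7)**2 = (-15/7)**2 = 225/49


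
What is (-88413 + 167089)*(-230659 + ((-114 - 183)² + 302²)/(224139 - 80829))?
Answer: -76490570183378/4215 ≈ -1.8147e+10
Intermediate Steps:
(-88413 + 167089)*(-230659 + ((-114 - 183)² + 302²)/(224139 - 80829)) = 78676*(-230659 + ((-297)² + 91204)/143310) = 78676*(-230659 + (88209 + 91204)*(1/143310)) = 78676*(-230659 + 179413*(1/143310)) = 78676*(-230659 + 179413/143310) = 78676*(-33055561877/143310) = -76490570183378/4215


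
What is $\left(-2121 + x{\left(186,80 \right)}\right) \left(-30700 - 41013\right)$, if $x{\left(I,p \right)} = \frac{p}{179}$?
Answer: $\frac{27220748827}{179} \approx 1.5207 \cdot 10^{8}$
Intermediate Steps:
$x{\left(I,p \right)} = \frac{p}{179}$ ($x{\left(I,p \right)} = p \frac{1}{179} = \frac{p}{179}$)
$\left(-2121 + x{\left(186,80 \right)}\right) \left(-30700 - 41013\right) = \left(-2121 + \frac{1}{179} \cdot 80\right) \left(-30700 - 41013\right) = \left(-2121 + \frac{80}{179}\right) \left(-71713\right) = \left(- \frac{379579}{179}\right) \left(-71713\right) = \frac{27220748827}{179}$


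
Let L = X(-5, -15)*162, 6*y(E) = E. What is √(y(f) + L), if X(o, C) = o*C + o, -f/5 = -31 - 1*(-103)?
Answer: 4*√705 ≈ 106.21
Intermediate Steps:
f = -360 (f = -5*(-31 - 1*(-103)) = -5*(-31 + 103) = -5*72 = -360)
X(o, C) = o + C*o (X(o, C) = C*o + o = o + C*o)
y(E) = E/6
L = 11340 (L = -5*(1 - 15)*162 = -5*(-14)*162 = 70*162 = 11340)
√(y(f) + L) = √((⅙)*(-360) + 11340) = √(-60 + 11340) = √11280 = 4*√705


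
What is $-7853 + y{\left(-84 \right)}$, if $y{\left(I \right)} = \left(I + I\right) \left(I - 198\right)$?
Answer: $39523$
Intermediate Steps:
$y{\left(I \right)} = 2 I \left(-198 + I\right)$
$-7853 + y{\left(-84 \right)} = -7853 + 2 \left(-84\right) \left(-198 - 84\right) = -7853 + 2 \left(-84\right) \left(-282\right) = -7853 + 47376 = 39523$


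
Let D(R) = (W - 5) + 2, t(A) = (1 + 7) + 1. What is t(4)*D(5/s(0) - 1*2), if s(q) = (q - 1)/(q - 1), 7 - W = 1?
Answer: 27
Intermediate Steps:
W = 6 (W = 7 - 1*1 = 7 - 1 = 6)
s(q) = 1 (s(q) = (-1 + q)/(-1 + q) = 1)
t(A) = 9 (t(A) = 8 + 1 = 9)
D(R) = 3 (D(R) = (6 - 5) + 2 = 1 + 2 = 3)
t(4)*D(5/s(0) - 1*2) = 9*3 = 27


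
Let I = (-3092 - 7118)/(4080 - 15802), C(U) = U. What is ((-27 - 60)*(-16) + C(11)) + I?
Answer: 8228088/5861 ≈ 1403.9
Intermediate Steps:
I = 5105/5861 (I = -10210/(-11722) = -10210*(-1/11722) = 5105/5861 ≈ 0.87101)
((-27 - 60)*(-16) + C(11)) + I = ((-27 - 60)*(-16) + 11) + 5105/5861 = (-87*(-16) + 11) + 5105/5861 = (1392 + 11) + 5105/5861 = 1403 + 5105/5861 = 8228088/5861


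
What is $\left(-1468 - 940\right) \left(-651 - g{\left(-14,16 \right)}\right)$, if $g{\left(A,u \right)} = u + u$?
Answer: $1644664$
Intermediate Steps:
$g{\left(A,u \right)} = 2 u$
$\left(-1468 - 940\right) \left(-651 - g{\left(-14,16 \right)}\right) = \left(-1468 - 940\right) \left(-651 - 2 \cdot 16\right) = - 2408 \left(-651 - 32\right) = \left(-2408\right) \left(-683\right) = 1644664$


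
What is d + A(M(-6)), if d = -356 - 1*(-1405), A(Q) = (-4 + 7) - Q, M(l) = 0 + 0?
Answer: 1052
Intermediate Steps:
M(l) = 0
A(Q) = 3 - Q
d = 1049 (d = -356 + 1405 = 1049)
d + A(M(-6)) = 1049 + (3 - 1*0) = 1049 + (3 + 0) = 1049 + 3 = 1052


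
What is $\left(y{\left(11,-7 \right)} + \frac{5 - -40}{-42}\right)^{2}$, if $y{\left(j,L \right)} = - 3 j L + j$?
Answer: $\frac{11377129}{196} \approx 58047.0$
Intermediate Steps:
$y{\left(j,L \right)} = j - 3 L j$ ($y{\left(j,L \right)} = - 3 L j + j = j - 3 L j$)
$\left(y{\left(11,-7 \right)} + \frac{5 - -40}{-42}\right)^{2} = \left(11 \left(1 - -21\right) + \frac{5 - -40}{-42}\right)^{2} = \left(11 \left(1 + 21\right) + \left(5 + 40\right) \left(- \frac{1}{42}\right)\right)^{2} = \left(11 \cdot 22 + 45 \left(- \frac{1}{42}\right)\right)^{2} = \left(242 - \frac{15}{14}\right)^{2} = \left(\frac{3373}{14}\right)^{2} = \frac{11377129}{196}$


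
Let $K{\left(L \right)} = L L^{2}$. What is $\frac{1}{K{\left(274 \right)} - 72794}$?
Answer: $\frac{1}{20498030} \approx 4.8785 \cdot 10^{-8}$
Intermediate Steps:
$K{\left(L \right)} = L^{3}$
$\frac{1}{K{\left(274 \right)} - 72794} = \frac{1}{274^{3} - 72794} = \frac{1}{20570824 - 72794} = \frac{1}{20498030}$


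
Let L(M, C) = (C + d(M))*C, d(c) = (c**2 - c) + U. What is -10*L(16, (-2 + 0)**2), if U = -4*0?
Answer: -9760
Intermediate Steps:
U = 0
d(c) = c**2 - c (d(c) = (c**2 - c) + 0 = c**2 - c)
L(M, C) = C*(C + M*(-1 + M)) (L(M, C) = (C + M*(-1 + M))*C = C*(C + M*(-1 + M)))
-10*L(16, (-2 + 0)**2) = -10*(-2 + 0)**2*((-2 + 0)**2 + 16**2 - 1*16) = -10*(-2)**2*((-2)**2 + 256 - 16) = -40*(4 + 256 - 16) = -40*244 = -10*976 = -9760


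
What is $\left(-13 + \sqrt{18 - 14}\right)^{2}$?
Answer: $121$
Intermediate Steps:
$\left(-13 + \sqrt{18 - 14}\right)^{2} = \left(-13 + \sqrt{4}\right)^{2} = \left(-13 + 2\right)^{2} = \left(-11\right)^{2} = 121$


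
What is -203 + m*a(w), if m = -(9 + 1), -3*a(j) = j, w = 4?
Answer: -569/3 ≈ -189.67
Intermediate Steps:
a(j) = -j/3
m = -10 (m = -1*10 = -10)
-203 + m*a(w) = -203 - (-10)*4/3 = -203 - 10*(-4/3) = -203 + 40/3 = -569/3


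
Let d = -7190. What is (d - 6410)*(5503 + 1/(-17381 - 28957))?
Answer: -1733986488400/23169 ≈ -7.4841e+7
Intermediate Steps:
(d - 6410)*(5503 + 1/(-17381 - 28957)) = (-7190 - 6410)*(5503 + 1/(-17381 - 28957)) = -13600*(5503 + 1/(-46338)) = -13600*(5503 - 1/46338) = -13600*254998013/46338 = -1733986488400/23169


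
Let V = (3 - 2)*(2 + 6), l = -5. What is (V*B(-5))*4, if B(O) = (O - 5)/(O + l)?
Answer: 32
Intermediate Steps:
B(O) = 1 (B(O) = (O - 5)/(O - 5) = (-5 + O)/(-5 + O) = 1)
V = 8 (V = 1*8 = 8)
(V*B(-5))*4 = (8*1)*4 = 8*4 = 32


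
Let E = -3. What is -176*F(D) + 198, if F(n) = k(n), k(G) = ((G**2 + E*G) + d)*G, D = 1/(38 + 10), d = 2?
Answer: 1319461/6912 ≈ 190.89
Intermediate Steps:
D = 1/48 ≈ 0.020833
k(G) = G*(2 + G**2 - 3*G) (k(G) = ((G**2 - 3*G) + 2)*G = (2 + G**2 - 3*G)*G = G*(2 + G**2 - 3*G))
F(n) = n*(2 + n**2 - 3*n)
-176*F(D) + 198 = -11*(2 + (1/48)**2 - 3*1/48)/3 + 198 = -11*(2 + 1/2304 - 1/16)/3 + 198 = -11*4465/(3*2304) + 198 = -176*4465/110592 + 198 = -49115/6912 + 198 = 1319461/6912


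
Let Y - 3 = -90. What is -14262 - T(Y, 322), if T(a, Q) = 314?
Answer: -14576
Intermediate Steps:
Y = -87 (Y = 3 - 90 = -87)
-14262 - T(Y, 322) = -14262 - 1*314 = -14262 - 314 = -14576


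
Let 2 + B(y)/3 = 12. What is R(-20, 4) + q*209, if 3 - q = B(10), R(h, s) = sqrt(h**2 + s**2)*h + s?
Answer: -5639 - 80*sqrt(26) ≈ -6046.9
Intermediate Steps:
B(y) = 30 (B(y) = -6 + 3*12 = -6 + 36 = 30)
R(h, s) = s + h*sqrt(h**2 + s**2) (R(h, s) = h*sqrt(h**2 + s**2) + s = s + h*sqrt(h**2 + s**2))
q = -27 (q = 3 - 1*30 = 3 - 30 = -27)
R(-20, 4) + q*209 = (4 - 20*sqrt((-20)**2 + 4**2)) - 27*209 = (4 - 20*sqrt(400 + 16)) - 5643 = (4 - 80*sqrt(26)) - 5643 = -5639 - 80*sqrt(26)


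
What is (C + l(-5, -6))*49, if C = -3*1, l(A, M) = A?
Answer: -392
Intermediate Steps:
C = -3
(C + l(-5, -6))*49 = (-3 - 5)*49 = -8*49 = -392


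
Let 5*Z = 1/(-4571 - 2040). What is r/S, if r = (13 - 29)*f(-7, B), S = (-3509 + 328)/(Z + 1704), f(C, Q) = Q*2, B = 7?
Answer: 12616961056/105147955 ≈ 119.99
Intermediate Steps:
Z = -1/33055 (Z = 1/(5*(-4571 - 2040)) = (⅕)/(-6611) = (⅕)*(-1/6611) = -1/33055 ≈ -3.0253e-5)
f(C, Q) = 2*Q
S = -105147955/56325719 (S = (-3509 + 328)/(-1/33055 + 1704) = -3181/56325719/33055 = -3181*33055/56325719 = -105147955/56325719 ≈ -1.8668)
r = -224 (r = (13 - 29)*(2*7) = -16*14 = -224)
r/S = -224/(-105147955/56325719) = -224*(-56325719/105147955) = 12616961056/105147955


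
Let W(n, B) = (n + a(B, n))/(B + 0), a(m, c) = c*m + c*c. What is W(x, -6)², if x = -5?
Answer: 625/9 ≈ 69.444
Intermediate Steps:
a(m, c) = c² + c*m (a(m, c) = c*m + c² = c² + c*m)
W(n, B) = (n + n*(B + n))/B (W(n, B) = (n + n*(n + B))/(B + 0) = (n + n*(B + n))/B)
W(x, -6)² = (-5*(1 - 6 - 5)/(-6))² = (-5*(-⅙)*(-10))² = (-25/3)² = 625/9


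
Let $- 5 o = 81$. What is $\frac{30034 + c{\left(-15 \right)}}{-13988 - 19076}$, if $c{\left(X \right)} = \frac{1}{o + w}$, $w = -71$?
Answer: $- \frac{13094819}{14415904} \approx -0.90836$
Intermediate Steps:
$o = - \frac{81}{5}$ ($o = \left(- \frac{1}{5}\right) 81 = - \frac{81}{5} \approx -16.2$)
$c{\left(X \right)} = - \frac{5}{436}$ ($c{\left(X \right)} = \frac{1}{- \frac{81}{5} - 71} = \frac{1}{- \frac{436}{5}} = - \frac{5}{436}$)
$\frac{30034 + c{\left(-15 \right)}}{-13988 - 19076} = \frac{30034 - \frac{5}{436}}{-13988 - 19076} = \frac{13094819}{436 \left(-33064\right)} = \frac{13094819}{436} \left(- \frac{1}{33064}\right) = - \frac{13094819}{14415904}$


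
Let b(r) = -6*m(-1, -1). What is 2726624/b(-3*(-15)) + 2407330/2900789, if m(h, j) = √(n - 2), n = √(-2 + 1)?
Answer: 2407330/2900789 - 1363312/(3*√(-2 + I)) ≈ -69821.0 + 2.9577e+5*I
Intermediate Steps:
n = I (n = √(-1) = I ≈ 1.0*I)
m(h, j) = √(-2 + I) (m(h, j) = √(I - 2) = √(-2 + I))
b(r) = -6*√(-2 + I)
2726624/b(-3*(-15)) + 2407330/2900789 = 2726624/((-6*√(-2 + I))) + 2407330/2900789 = 2726624*(-1/(6*√(-2 + I))) + 2407330*(1/2900789) = -1363312/(3*√(-2 + I)) + 2407330/2900789 = 2407330/2900789 - 1363312/(3*√(-2 + I))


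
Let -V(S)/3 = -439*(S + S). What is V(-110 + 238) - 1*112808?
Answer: 224344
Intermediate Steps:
V(S) = 2634*S (V(S) = -(-1317)*(S + S) = -(-1317)*2*S = -(-2634)*S = 2634*S)
V(-110 + 238) - 1*112808 = 2634*(-110 + 238) - 1*112808 = 2634*128 - 112808 = 337152 - 112808 = 224344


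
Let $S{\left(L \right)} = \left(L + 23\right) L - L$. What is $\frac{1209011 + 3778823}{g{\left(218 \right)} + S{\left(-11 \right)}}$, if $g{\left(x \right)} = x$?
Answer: $\frac{4987834}{97} \approx 51421.0$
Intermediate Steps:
$S{\left(L \right)} = - L + L \left(23 + L\right)$ ($S{\left(L \right)} = \left(23 + L\right) L - L = L \left(23 + L\right) - L = - L + L \left(23 + L\right)$)
$\frac{1209011 + 3778823}{g{\left(218 \right)} + S{\left(-11 \right)}} = \frac{1209011 + 3778823}{218 - 11 \left(22 - 11\right)} = \frac{4987834}{218 - 121} = \frac{4987834}{97}$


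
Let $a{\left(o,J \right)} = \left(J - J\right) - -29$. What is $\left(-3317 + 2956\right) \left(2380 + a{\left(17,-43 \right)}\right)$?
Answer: $-869649$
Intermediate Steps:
$a{\left(o,J \right)} = 29$ ($a{\left(o,J \right)} = 0 + 29 = 29$)
$\left(-3317 + 2956\right) \left(2380 + a{\left(17,-43 \right)}\right) = \left(-3317 + 2956\right) \left(2380 + 29\right) = \left(-361\right) 2409 = -869649$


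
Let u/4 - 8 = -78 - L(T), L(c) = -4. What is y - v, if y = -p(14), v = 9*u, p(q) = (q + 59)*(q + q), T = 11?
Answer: 332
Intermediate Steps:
u = -264 (u = 32 + 4*(-78 - 1*(-4)) = 32 + 4*(-78 + 4) = 32 + 4*(-74) = 32 - 296 = -264)
p(q) = 2*q*(59 + q) (p(q) = (59 + q)*(2*q) = 2*q*(59 + q))
v = -2376 (v = 9*(-264) = -2376)
y = -2044 (y = -2*14*(59 + 14) = -2*14*73 = -1*2044 = -2044)
y - v = -2044 - 1*(-2376) = -2044 + 2376 = 332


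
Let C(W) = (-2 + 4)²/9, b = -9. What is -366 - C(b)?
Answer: -3298/9 ≈ -366.44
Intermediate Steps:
C(W) = 4/9 (C(W) = 2²*(⅑) = 4*(⅑) = 4/9)
-366 - C(b) = -366 - 1*4/9 = -366 - 4/9 = -3298/9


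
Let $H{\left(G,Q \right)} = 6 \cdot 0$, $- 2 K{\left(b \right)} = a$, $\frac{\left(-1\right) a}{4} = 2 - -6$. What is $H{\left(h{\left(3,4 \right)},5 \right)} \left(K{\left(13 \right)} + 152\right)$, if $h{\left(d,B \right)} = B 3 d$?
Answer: $0$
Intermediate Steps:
$a = -32$ ($a = - 4 \left(2 - -6\right) = - 4 \left(2 + 6\right) = \left(-4\right) 8 = -32$)
$h{\left(d,B \right)} = 3 B d$
$K{\left(b \right)} = 16$ ($K{\left(b \right)} = \left(- \frac{1}{2}\right) \left(-32\right) = 16$)
$H{\left(G,Q \right)} = 0$
$H{\left(h{\left(3,4 \right)},5 \right)} \left(K{\left(13 \right)} + 152\right) = 0 \left(16 + 152\right) = 0 \cdot 168 = 0$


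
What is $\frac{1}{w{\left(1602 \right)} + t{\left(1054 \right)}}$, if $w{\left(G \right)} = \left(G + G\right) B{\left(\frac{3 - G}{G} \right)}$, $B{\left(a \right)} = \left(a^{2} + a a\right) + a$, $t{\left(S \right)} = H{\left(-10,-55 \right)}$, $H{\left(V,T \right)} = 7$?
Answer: $\frac{89}{284179} \approx 0.00031318$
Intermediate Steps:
$t{\left(S \right)} = 7$
$B{\left(a \right)} = a + 2 a^{2}$ ($B{\left(a \right)} = \left(a^{2} + a^{2}\right) + a = 2 a^{2} + a = a + 2 a^{2}$)
$w{\left(G \right)} = 2 \left(1 + \frac{2 \left(3 - G\right)}{G}\right) \left(3 - G\right)$ ($w{\left(G \right)} = \left(G + G\right) \frac{3 - G}{G} \left(1 + 2 \frac{3 - G}{G}\right) = 2 G \frac{3 - G}{G} \left(1 + 2 \frac{3 - G}{G}\right) = 2 G \frac{3 - G}{G} \left(1 + \frac{2 \left(3 - G\right)}{G}\right) = 2 G \frac{\left(1 + \frac{2 \left(3 - G\right)}{G}\right) \left(3 - G\right)}{G} = 2 \left(1 + \frac{2 \left(3 - G\right)}{G}\right) \left(3 - G\right)$)
$\frac{1}{w{\left(1602 \right)} + t{\left(1054 \right)}} = \frac{1}{\left(-18 + 2 \cdot 1602 + \frac{36}{1602}\right) + 7} = \frac{1}{\left(-18 + 3204 + 36 \cdot \frac{1}{1602}\right) + 7} = \frac{1}{\left(-18 + 3204 + \frac{2}{89}\right) + 7} = \frac{1}{\frac{283556}{89} + 7} = \frac{1}{\frac{284179}{89}} = \frac{89}{284179}$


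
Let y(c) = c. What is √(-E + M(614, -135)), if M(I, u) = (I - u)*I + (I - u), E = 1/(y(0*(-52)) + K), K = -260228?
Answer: √7798390707877517/130114 ≈ 678.70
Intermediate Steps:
E = -1/260228 (E = 1/(0*(-52) - 260228) = 1/(0 - 260228) = 1/(-260228) = -1/260228 ≈ -3.8428e-6)
M(I, u) = I - u + I*(I - u) (M(I, u) = I*(I - u) + (I - u) = I - u + I*(I - u))
√(-E + M(614, -135)) = √(-1*(-1/260228) + (614 + 614² - 1*(-135) - 1*614*(-135))) = √(1/260228 + (614 + 376996 + 135 + 82890)) = √(1/260228 + 460635) = √(119870124781/260228) = √7798390707877517/130114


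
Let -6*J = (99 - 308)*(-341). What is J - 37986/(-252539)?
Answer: -17997974075/1515234 ≈ -11878.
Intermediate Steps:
J = -71269/6 (J = -(99 - 308)*(-341)/6 = -(-209)*(-341)/6 = -⅙*71269 = -71269/6 ≈ -11878.)
J - 37986/(-252539) = -71269/6 - 37986/(-252539) = -71269/6 - 37986*(-1/252539) = -71269/6 + 37986/252539 = -17997974075/1515234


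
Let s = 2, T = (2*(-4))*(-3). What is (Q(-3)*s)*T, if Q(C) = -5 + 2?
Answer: -144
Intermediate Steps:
T = 24 (T = -8*(-3) = 24)
Q(C) = -3
(Q(-3)*s)*T = -3*2*24 = -6*24 = -144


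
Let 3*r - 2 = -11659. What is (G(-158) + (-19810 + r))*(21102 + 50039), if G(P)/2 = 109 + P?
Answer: -5078115721/3 ≈ -1.6927e+9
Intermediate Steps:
r = -11657/3 (r = ⅔ + (⅓)*(-11659) = ⅔ - 11659/3 = -11657/3 ≈ -3885.7)
G(P) = 218 + 2*P (G(P) = 2*(109 + P) = 218 + 2*P)
(G(-158) + (-19810 + r))*(21102 + 50039) = ((218 + 2*(-158)) + (-19810 - 11657/3))*(21102 + 50039) = ((218 - 316) - 71087/3)*71141 = (-98 - 71087/3)*71141 = -71381/3*71141 = -5078115721/3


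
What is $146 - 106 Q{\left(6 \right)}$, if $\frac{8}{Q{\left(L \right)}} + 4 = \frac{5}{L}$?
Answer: $\frac{7862}{19} \approx 413.79$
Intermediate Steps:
$Q{\left(L \right)} = \frac{8}{-4 + \frac{5}{L}}$
$146 - 106 Q{\left(6 \right)} = 146 - 106 \left(\left(-8\right) 6 \frac{1}{-5 + 4 \cdot 6}\right) = 146 - 106 \left(\left(-8\right) 6 \frac{1}{-5 + 24}\right) = 146 - 106 \left(\left(-8\right) 6 \cdot \frac{1}{19}\right) = 146 - - \frac{5088}{19} = 146 + \frac{5088}{19} = \frac{7862}{19}$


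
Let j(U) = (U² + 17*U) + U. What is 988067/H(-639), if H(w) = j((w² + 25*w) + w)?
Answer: 988067/153441424575 ≈ 6.4394e-6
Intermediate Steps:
j(U) = U² + 18*U
H(w) = (w² + 26*w)*(18 + w² + 26*w) (H(w) = ((w² + 25*w) + w)*(18 + ((w² + 25*w) + w)) = (w² + 26*w)*(18 + (w² + 26*w)) = (w² + 26*w)*(18 + w² + 26*w))
988067/H(-639) = 988067/((-639*(18 - 639*(26 - 639))*(26 - 639))) = 988067/((-639*(18 - 639*(-613))*(-613))) = 988067/((-639*(18 + 391707)*(-613))) = 988067/((-639*391725*(-613))) = 988067/153441424575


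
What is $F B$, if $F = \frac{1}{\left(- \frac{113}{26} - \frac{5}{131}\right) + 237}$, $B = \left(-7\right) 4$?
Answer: $- \frac{95368}{792289} \approx -0.12037$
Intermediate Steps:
$B = -28$
$F = \frac{3406}{792289}$ ($F = \frac{1}{\left(\left(-113\right) \frac{1}{26} - \frac{5}{131}\right) + 237} = \frac{1}{\left(- \frac{113}{26} - \frac{5}{131}\right) + 237} = \frac{1}{- \frac{14933}{3406} + 237} = \frac{1}{\frac{792289}{3406}} = \frac{3406}{792289} \approx 0.0042989$)
$F B = \frac{3406}{792289} \left(-28\right) = - \frac{95368}{792289}$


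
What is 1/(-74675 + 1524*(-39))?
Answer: -1/134111 ≈ -7.4565e-6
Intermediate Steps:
1/(-74675 + 1524*(-39)) = 1/(-74675 - 59436) = 1/(-134111) = -1/134111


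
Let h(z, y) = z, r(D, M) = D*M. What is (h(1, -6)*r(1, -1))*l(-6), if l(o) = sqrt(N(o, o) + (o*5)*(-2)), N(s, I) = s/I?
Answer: -sqrt(61) ≈ -7.8102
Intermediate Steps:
l(o) = sqrt(1 - 10*o) (l(o) = sqrt(o/o + (o*5)*(-2)) = sqrt(1 + (5*o)*(-2)) = sqrt(1 - 10*o))
(h(1, -6)*r(1, -1))*l(-6) = (1*(1*(-1)))*sqrt(1 - 10*(-6)) = (1*(-1))*sqrt(1 + 60) = -sqrt(61)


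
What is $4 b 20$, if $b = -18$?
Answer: $-1440$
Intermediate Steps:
$4 b 20 = 4 \left(-18\right) 20 = \left(-72\right) 20 = -1440$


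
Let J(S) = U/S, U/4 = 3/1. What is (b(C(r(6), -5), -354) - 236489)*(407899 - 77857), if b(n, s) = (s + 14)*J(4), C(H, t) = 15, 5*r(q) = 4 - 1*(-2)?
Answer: -78387945378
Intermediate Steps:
U = 12 (U = 4*(3/1) = 4*(3*1) = 4*3 = 12)
J(S) = 12/S
r(q) = 6/5 (r(q) = (4 - 1*(-2))/5 = (4 + 2)/5 = (⅕)*6 = 6/5)
b(n, s) = 42 + 3*s (b(n, s) = (s + 14)*(12/4) = (14 + s)*(12*(¼)) = (14 + s)*3 = 42 + 3*s)
(b(C(r(6), -5), -354) - 236489)*(407899 - 77857) = ((42 + 3*(-354)) - 236489)*(407899 - 77857) = ((42 - 1062) - 236489)*330042 = (-1020 - 236489)*330042 = -237509*330042 = -78387945378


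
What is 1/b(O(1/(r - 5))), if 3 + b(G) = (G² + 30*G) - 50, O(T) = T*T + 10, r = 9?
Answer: 256/89633 ≈ 0.0028561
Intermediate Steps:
O(T) = 10 + T² (O(T) = T² + 10 = 10 + T²)
b(G) = -53 + G² + 30*G (b(G) = -3 + ((G² + 30*G) - 50) = -3 + (-50 + G² + 30*G) = -53 + G² + 30*G)
1/b(O(1/(r - 5))) = 1/(-53 + (10 + (1/(9 - 5))²)² + 30*(10 + (1/(9 - 5))²)) = 1/(-53 + (10 + (1/4)²)² + 30*(10 + (1/4)²)) = 1/(-53 + (10 + (¼)²)² + 30*(10 + (¼)²)) = 1/(-53 + (10 + 1/16)² + 30*(10 + 1/16)) = 1/(-53 + (161/16)² + 30*(161/16)) = 1/(-53 + 25921/256 + 2415/8) = 1/(89633/256) = 256/89633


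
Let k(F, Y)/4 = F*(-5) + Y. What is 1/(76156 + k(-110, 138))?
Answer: 1/78908 ≈ 1.2673e-5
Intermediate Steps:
k(F, Y) = -20*F + 4*Y (k(F, Y) = 4*(F*(-5) + Y) = 4*(-5*F + Y) = 4*(Y - 5*F) = -20*F + 4*Y)
1/(76156 + k(-110, 138)) = 1/(76156 + (-20*(-110) + 4*138)) = 1/(76156 + (2200 + 552)) = 1/(76156 + 2752) = 1/78908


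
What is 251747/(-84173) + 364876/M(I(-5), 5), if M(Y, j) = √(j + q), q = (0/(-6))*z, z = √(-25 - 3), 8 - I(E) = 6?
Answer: -251747/84173 + 364876*√5/5 ≈ 1.6317e+5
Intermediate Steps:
I(E) = 2 (I(E) = 8 - 1*6 = 8 - 6 = 2)
z = 2*I*√7 (z = √(-28) = 2*I*√7 ≈ 5.2915*I)
q = 0 (q = (0/(-6))*(2*I*√7) = (0*(-⅙))*(2*I*√7) = 0*(2*I*√7) = 0)
M(Y, j) = √j (M(Y, j) = √(j + 0) = √j)
251747/(-84173) + 364876/M(I(-5), 5) = 251747/(-84173) + 364876/(√5) = 251747*(-1/84173) + 364876*(√5/5) = -251747/84173 + 364876*√5/5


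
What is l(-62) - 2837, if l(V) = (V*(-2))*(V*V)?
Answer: 473819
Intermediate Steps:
l(V) = -2*V**3 (l(V) = (-2*V)*V**2 = -2*V**3)
l(-62) - 2837 = -2*(-62)**3 - 2837 = -2*(-238328) - 2837 = 476656 - 2837 = 473819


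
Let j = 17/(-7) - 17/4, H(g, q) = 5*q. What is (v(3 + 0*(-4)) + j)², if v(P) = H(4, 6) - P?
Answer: 323761/784 ≈ 412.96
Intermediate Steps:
v(P) = 30 - P (v(P) = 5*6 - P = 30 - P)
j = -187/28 (j = 17*(-⅐) - 17*¼ = -17/7 - 17/4 = -187/28 ≈ -6.6786)
(v(3 + 0*(-4)) + j)² = ((30 - (3 + 0*(-4))) - 187/28)² = ((30 - (3 + 0)) - 187/28)² = ((30 - 1*3) - 187/28)² = ((30 - 3) - 187/28)² = (27 - 187/28)² = (569/28)² = 323761/784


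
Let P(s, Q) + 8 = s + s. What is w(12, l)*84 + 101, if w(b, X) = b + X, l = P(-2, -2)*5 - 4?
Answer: -4267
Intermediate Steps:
P(s, Q) = -8 + 2*s (P(s, Q) = -8 + (s + s) = -8 + 2*s)
l = -64 (l = (-8 + 2*(-2))*5 - 4 = (-8 - 4)*5 - 4 = -12*5 - 4 = -60 - 4 = -64)
w(b, X) = X + b
w(12, l)*84 + 101 = (-64 + 12)*84 + 101 = -52*84 + 101 = -4368 + 101 = -4267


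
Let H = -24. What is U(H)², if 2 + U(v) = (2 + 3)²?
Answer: 529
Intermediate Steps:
U(v) = 23 (U(v) = -2 + (2 + 3)² = -2 + 5² = -2 + 25 = 23)
U(H)² = 23² = 529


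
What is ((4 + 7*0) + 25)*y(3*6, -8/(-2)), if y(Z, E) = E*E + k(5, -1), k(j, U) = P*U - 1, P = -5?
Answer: 580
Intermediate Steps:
k(j, U) = -1 - 5*U (k(j, U) = -5*U - 1 = -1 - 5*U)
y(Z, E) = 4 + E**2 (y(Z, E) = E*E + (-1 - 5*(-1)) = E**2 + (-1 + 5) = E**2 + 4 = 4 + E**2)
((4 + 7*0) + 25)*y(3*6, -8/(-2)) = ((4 + 7*0) + 25)*(4 + (-8/(-2))**2) = ((4 + 0) + 25)*(4 + (-8*(-1/2))**2) = (4 + 25)*(4 + 4**2) = 29*(4 + 16) = 29*20 = 580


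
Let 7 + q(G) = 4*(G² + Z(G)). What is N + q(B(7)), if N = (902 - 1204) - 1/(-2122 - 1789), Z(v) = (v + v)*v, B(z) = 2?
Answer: -1020770/3911 ≈ -261.00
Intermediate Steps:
Z(v) = 2*v² (Z(v) = (2*v)*v = 2*v²)
q(G) = -7 + 12*G² (q(G) = -7 + 4*(G² + 2*G²) = -7 + 4*(3*G²) = -7 + 12*G²)
N = -1181121/3911 (N = -302 - 1/(-3911) = -302 - 1*(-1/3911) = -302 + 1/3911 = -1181121/3911 ≈ -302.00)
N + q(B(7)) = -1181121/3911 + (-7 + 12*2²) = -1181121/3911 + (-7 + 12*4) = -1181121/3911 + (-7 + 48) = -1181121/3911 + 41 = -1020770/3911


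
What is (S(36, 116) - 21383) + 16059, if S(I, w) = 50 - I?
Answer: -5310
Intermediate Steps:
(S(36, 116) - 21383) + 16059 = ((50 - 1*36) - 21383) + 16059 = ((50 - 36) - 21383) + 16059 = (14 - 21383) + 16059 = -21369 + 16059 = -5310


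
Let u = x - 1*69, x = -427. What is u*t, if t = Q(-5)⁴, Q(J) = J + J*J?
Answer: -79360000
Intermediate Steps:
Q(J) = J + J²
t = 160000 (t = (-5*(1 - 5))⁴ = (-5*(-4))⁴ = 20⁴ = 160000)
u = -496 (u = -427 - 1*69 = -427 - 69 = -496)
u*t = -496*160000 = -79360000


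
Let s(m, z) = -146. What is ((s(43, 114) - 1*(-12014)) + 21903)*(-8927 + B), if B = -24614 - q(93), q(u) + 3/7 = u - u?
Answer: -7928890464/7 ≈ -1.1327e+9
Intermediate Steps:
q(u) = -3/7 (q(u) = -3/7 + (u - u) = -3/7 + 0 = -3/7)
B = -172295/7 (B = -24614 - 1*(-3/7) = -24614 + 3/7 = -172295/7 ≈ -24614.)
((s(43, 114) - 1*(-12014)) + 21903)*(-8927 + B) = ((-146 - 1*(-12014)) + 21903)*(-8927 - 172295/7) = ((-146 + 12014) + 21903)*(-234784/7) = (11868 + 21903)*(-234784/7) = 33771*(-234784/7) = -7928890464/7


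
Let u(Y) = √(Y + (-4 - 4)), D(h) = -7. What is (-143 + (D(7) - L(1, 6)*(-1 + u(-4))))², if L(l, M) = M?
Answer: 20304 + 3456*I*√3 ≈ 20304.0 + 5986.0*I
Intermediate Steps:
u(Y) = √(-8 + Y) (u(Y) = √(Y - 8) = √(-8 + Y))
(-143 + (D(7) - L(1, 6)*(-1 + u(-4))))² = (-143 + (-7 - 6*(-1 + √(-8 - 4))))² = (-143 + (-7 - 6*(-1 + √(-12))))² = (-143 + (-7 - 6*(-1 + 2*I*√3)))² = (-143 + (-7 - (-6 + 12*I*√3)))² = (-143 + (-7 + (6 - 12*I*√3)))² = (-143 + (-1 - 12*I*√3))² = (-144 - 12*I*√3)²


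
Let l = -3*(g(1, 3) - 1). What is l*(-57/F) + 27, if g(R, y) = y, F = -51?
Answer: 345/17 ≈ 20.294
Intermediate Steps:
l = -6 (l = -3*(3 - 1) = -3*2 = -6)
l*(-57/F) + 27 = -(-342)/(-51) + 27 = -(-342)*(-1)/51 + 27 = -6*19/17 + 27 = -114/17 + 27 = 345/17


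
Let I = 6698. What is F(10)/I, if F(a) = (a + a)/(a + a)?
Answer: 1/6698 ≈ 0.00014930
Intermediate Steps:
F(a) = 1 (F(a) = (2*a)/((2*a)) = (2*a)*(1/(2*a)) = 1)
F(10)/I = 1/6698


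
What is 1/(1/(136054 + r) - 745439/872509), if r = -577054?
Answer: -384776469000/328739471509 ≈ -1.1705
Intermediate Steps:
1/(1/(136054 + r) - 745439/872509) = 1/(1/(136054 - 577054) - 745439/872509) = 1/(1/(-441000) - 745439*1/872509) = 1/(-1/441000 - 745439/872509) = 1/(-328739471509/384776469000) = -384776469000/328739471509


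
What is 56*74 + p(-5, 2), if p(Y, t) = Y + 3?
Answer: 4142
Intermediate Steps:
p(Y, t) = 3 + Y
56*74 + p(-5, 2) = 56*74 + (3 - 5) = 4144 - 2 = 4142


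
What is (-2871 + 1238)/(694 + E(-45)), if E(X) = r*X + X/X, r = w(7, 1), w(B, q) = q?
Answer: -1633/650 ≈ -2.5123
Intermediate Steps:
r = 1
E(X) = 1 + X (E(X) = 1*X + X/X = X + 1 = 1 + X)
(-2871 + 1238)/(694 + E(-45)) = (-2871 + 1238)/(694 + (1 - 45)) = -1633/(694 - 44) = -1633/650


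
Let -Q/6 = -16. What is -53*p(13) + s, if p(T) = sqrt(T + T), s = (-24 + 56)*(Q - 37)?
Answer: 1888 - 53*sqrt(26) ≈ 1617.8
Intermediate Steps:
Q = 96 (Q = -6*(-16) = 96)
s = 1888 (s = (-24 + 56)*(96 - 37) = 32*59 = 1888)
p(T) = sqrt(2)*sqrt(T) (p(T) = sqrt(2*T) = sqrt(2)*sqrt(T))
-53*p(13) + s = -53*sqrt(2)*sqrt(13) + 1888 = -53*sqrt(26) + 1888 = 1888 - 53*sqrt(26)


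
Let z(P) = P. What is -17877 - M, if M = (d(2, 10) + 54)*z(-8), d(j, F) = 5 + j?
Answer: -17389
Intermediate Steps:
M = -488 (M = ((5 + 2) + 54)*(-8) = (7 + 54)*(-8) = 61*(-8) = -488)
-17877 - M = -17877 - 1*(-488) = -17877 + 488 = -17389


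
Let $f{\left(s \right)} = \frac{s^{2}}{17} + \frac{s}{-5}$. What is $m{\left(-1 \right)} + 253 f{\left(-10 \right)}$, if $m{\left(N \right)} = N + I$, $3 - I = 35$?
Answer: $\frac{33341}{17} \approx 1961.2$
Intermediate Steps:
$I = -32$ ($I = 3 - 35 = -32$)
$f{\left(s \right)} = - \frac{s}{5} + \frac{s^{2}}{17}$ ($f{\left(s \right)} = s^{2} \cdot \frac{1}{17} + s \left(- \frac{1}{5}\right) = \frac{s^{2}}{17} - \frac{s}{5} = - \frac{s}{5} + \frac{s^{2}}{17}$)
$m{\left(N \right)} = -32 + N$ ($m{\left(N \right)} = N - 32 = -32 + N$)
$m{\left(-1 \right)} + 253 f{\left(-10 \right)} = \left(-32 - 1\right) + 253 \cdot \frac{1}{85} \left(-10\right) \left(-17 + 5 \left(-10\right)\right) = -33 + 253 \cdot \frac{1}{85} \left(-10\right) \left(-17 - 50\right) = -33 + 253 \cdot \frac{1}{85} \left(-10\right) \left(-67\right) = -33 + 253 \cdot \frac{134}{17} = -33 + \frac{33902}{17} = \frac{33341}{17}$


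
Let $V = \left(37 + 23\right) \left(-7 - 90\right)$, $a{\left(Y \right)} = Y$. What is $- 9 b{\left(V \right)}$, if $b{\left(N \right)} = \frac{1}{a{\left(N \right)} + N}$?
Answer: $\frac{3}{3880} \approx 0.0007732$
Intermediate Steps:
$V = -5820$ ($V = 60 \left(-97\right) = -5820$)
$b{\left(N \right)} = \frac{1}{2 N}$ ($b{\left(N \right)} = \frac{1}{N + N} = \frac{1}{2 N}$)
$- 9 b{\left(V \right)} = - 9 \frac{1}{2 \left(-5820\right)} = - 9 \cdot \frac{1}{2} \left(- \frac{1}{5820}\right) = \left(-9\right) \left(- \frac{1}{11640}\right) = \frac{3}{3880}$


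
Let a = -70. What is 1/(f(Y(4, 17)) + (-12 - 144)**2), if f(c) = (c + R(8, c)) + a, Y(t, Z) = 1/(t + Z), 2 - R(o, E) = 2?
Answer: 21/509587 ≈ 4.1210e-5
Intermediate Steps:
R(o, E) = 0 (R(o, E) = 2 - 1*2 = 2 - 2 = 0)
Y(t, Z) = 1/(Z + t)
f(c) = -70 + c (f(c) = (c + 0) - 70 = c - 70 = -70 + c)
1/(f(Y(4, 17)) + (-12 - 144)**2) = 1/((-70 + 1/(17 + 4)) + (-12 - 144)**2) = 1/((-70 + 1/21) + (-156)**2) = 1/((-70 + 1/21) + 24336) = 1/(-1469/21 + 24336) = 1/(509587/21) = 21/509587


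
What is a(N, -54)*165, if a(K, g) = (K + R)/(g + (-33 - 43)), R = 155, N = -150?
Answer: -165/26 ≈ -6.3462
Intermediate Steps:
a(K, g) = (155 + K)/(-76 + g) (a(K, g) = (K + 155)/(g + (-33 - 43)) = (155 + K)/(g - 76) = (155 + K)/(-76 + g))
a(N, -54)*165 = ((155 - 150)/(-76 - 54))*165 = (5/(-130))*165 = -1/130*5*165 = -1/26*165 = -165/26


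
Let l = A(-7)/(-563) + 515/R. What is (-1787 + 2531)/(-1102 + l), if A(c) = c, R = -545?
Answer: -3804754/5640305 ≈ -0.67457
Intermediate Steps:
l = -57226/61367 (l = -7/(-563) + 515/(-545) = -7*(-1/563) + 515*(-1/545) = 7/563 - 103/109 = -57226/61367 ≈ -0.93252)
(-1787 + 2531)/(-1102 + l) = (-1787 + 2531)/(-1102 - 57226/61367) = 744/(-67683660/61367) = 744*(-61367/67683660) = -3804754/5640305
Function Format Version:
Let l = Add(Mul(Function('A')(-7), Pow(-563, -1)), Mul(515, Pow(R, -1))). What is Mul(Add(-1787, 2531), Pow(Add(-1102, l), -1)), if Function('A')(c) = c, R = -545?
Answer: Rational(-3804754, 5640305) ≈ -0.67457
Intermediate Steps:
l = Rational(-57226, 61367) (l = Add(Mul(-7, Pow(-563, -1)), Mul(515, Pow(-545, -1))) = Add(Mul(-7, Rational(-1, 563)), Mul(515, Rational(-1, 545))) = Add(Rational(7, 563), Rational(-103, 109)) = Rational(-57226, 61367) ≈ -0.93252)
Mul(Add(-1787, 2531), Pow(Add(-1102, l), -1)) = Mul(Add(-1787, 2531), Pow(Add(-1102, Rational(-57226, 61367)), -1)) = Mul(744, Pow(Rational(-67683660, 61367), -1)) = Mul(744, Rational(-61367, 67683660)) = Rational(-3804754, 5640305)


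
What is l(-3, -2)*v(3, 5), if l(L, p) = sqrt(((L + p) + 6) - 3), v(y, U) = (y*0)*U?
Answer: 0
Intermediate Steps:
v(y, U) = 0 (v(y, U) = 0*U = 0)
l(L, p) = sqrt(3 + L + p) (l(L, p) = sqrt((6 + L + p) - 3) = sqrt(3 + L + p))
l(-3, -2)*v(3, 5) = sqrt(3 - 3 - 2)*0 = sqrt(-2)*0 = (I*sqrt(2))*0 = 0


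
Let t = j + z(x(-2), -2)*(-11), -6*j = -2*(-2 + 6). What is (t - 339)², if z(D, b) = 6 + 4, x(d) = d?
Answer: 1803649/9 ≈ 2.0041e+5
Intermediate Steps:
z(D, b) = 10
j = 4/3 (j = -(-1)*(-2 + 6)/3 = -(-1)*4/3 = -⅙*(-8) = 4/3 ≈ 1.3333)
t = -326/3 (t = 4/3 + 10*(-11) = 4/3 - 110 = -326/3 ≈ -108.67)
(t - 339)² = (-326/3 - 339)² = (-1343/3)² = 1803649/9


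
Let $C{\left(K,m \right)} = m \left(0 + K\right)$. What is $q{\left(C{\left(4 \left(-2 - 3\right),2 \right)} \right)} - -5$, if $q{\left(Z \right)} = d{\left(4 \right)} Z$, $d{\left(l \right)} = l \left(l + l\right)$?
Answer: $-1275$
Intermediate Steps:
$d{\left(l \right)} = 2 l^{2}$ ($d{\left(l \right)} = l 2 l = 2 l^{2}$)
$C{\left(K,m \right)} = K m$ ($C{\left(K,m \right)} = m K = K m$)
$q{\left(Z \right)} = 32 Z$ ($q{\left(Z \right)} = 2 \cdot 4^{2} Z = 2 \cdot 16 Z = 32 Z$)
$q{\left(C{\left(4 \left(-2 - 3\right),2 \right)} \right)} - -5 = 32 \cdot 4 \left(-2 - 3\right) 2 - -5 = 32 \cdot 4 \left(-5\right) 2 + 5 = 32 \left(\left(-20\right) 2\right) + 5 = 32 \left(-40\right) + 5 = -1280 + 5 = -1275$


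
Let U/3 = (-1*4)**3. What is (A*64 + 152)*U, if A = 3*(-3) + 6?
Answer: 7680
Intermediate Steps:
A = -3 (A = -9 + 6 = -3)
U = -192 (U = 3*(-1*4)**3 = 3*(-4)**3 = 3*(-64) = -192)
(A*64 + 152)*U = (-3*64 + 152)*(-192) = (-192 + 152)*(-192) = -40*(-192) = 7680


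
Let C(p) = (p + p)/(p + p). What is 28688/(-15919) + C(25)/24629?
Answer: -706540833/392069051 ≈ -1.8021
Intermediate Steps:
C(p) = 1 (C(p) = (2*p)/((2*p)) = (2*p)*(1/(2*p)) = 1)
28688/(-15919) + C(25)/24629 = 28688/(-15919) + 1/24629 = 28688*(-1/15919) + 1*(1/24629) = -28688/15919 + 1/24629 = -706540833/392069051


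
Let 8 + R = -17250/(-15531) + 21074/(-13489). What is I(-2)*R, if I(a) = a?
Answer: 28790184/1703233 ≈ 16.903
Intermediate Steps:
R = -14395092/1703233 (R = -8 + (-17250/(-15531) + 21074/(-13489)) = -8 + (-17250*(-1/15531) + 21074*(-1/13489)) = -8 + (5750/5177 - 514/329) = -8 - 769228/1703233 = -14395092/1703233 ≈ -8.4516)
I(-2)*R = -2*(-14395092/1703233) = 28790184/1703233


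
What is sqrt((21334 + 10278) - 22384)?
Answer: 2*sqrt(2307) ≈ 96.063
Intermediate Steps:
sqrt((21334 + 10278) - 22384) = sqrt(31612 - 22384) = sqrt(9228) = 2*sqrt(2307)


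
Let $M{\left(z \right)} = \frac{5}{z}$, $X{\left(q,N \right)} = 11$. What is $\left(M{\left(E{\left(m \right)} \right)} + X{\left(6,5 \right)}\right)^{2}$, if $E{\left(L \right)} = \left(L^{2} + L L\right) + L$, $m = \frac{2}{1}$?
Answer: $\frac{529}{4} \approx 132.25$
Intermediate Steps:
$m = 2$ ($m = 2 \cdot 1 = 2$)
$E{\left(L \right)} = L + 2 L^{2}$ ($E{\left(L \right)} = \left(L^{2} + L^{2}\right) + L = 2 L^{2} + L = L + 2 L^{2}$)
$\left(M{\left(E{\left(m \right)} \right)} + X{\left(6,5 \right)}\right)^{2} = \left(\frac{5}{2 \left(1 + 2 \cdot 2\right)} + 11\right)^{2} = \left(\frac{5}{2 \left(1 + 4\right)} + 11\right)^{2} = \left(\frac{5}{2 \cdot 5} + 11\right)^{2} = \left(\frac{5}{10} + 11\right)^{2} = \left(5 \cdot \frac{1}{10} + 11\right)^{2} = \left(\frac{1}{2} + 11\right)^{2} = \left(\frac{23}{2}\right)^{2} = \frac{529}{4}$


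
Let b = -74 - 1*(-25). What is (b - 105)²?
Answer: 23716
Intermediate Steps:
b = -49 (b = -74 + 25 = -49)
(b - 105)² = (-49 - 105)² = (-154)² = 23716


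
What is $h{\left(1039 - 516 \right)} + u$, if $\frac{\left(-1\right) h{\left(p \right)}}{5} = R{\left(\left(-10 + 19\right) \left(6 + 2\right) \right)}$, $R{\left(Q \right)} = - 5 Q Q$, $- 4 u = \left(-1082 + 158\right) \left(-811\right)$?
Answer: $-57741$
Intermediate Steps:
$u = -187341$ ($u = - \frac{\left(-1082 + 158\right) \left(-811\right)}{4} = - \frac{\left(-924\right) \left(-811\right)}{4} = \left(- \frac{1}{4}\right) 749364 = -187341$)
$R{\left(Q \right)} = - 5 Q^{2}$
$h{\left(p \right)} = 129600$ ($h{\left(p \right)} = - 5 \left(- 5 \left(\left(-10 + 19\right) \left(6 + 2\right)\right)^{2}\right) = - 5 \left(- 5 \left(9 \cdot 8\right)^{2}\right) = - 5 \left(- 5 \cdot 72^{2}\right) = - 5 \left(\left(-5\right) 5184\right) = \left(-5\right) \left(-25920\right) = 129600$)
$h{\left(1039 - 516 \right)} + u = 129600 - 187341 = -57741$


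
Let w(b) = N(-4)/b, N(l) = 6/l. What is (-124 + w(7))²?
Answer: 3024121/196 ≈ 15429.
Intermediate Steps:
w(b) = -3/(2*b) (w(b) = (6/(-4))/b = (6*(-¼))/b = -3/(2*b))
(-124 + w(7))² = (-124 - 3/2/7)² = (-124 - 3/2*⅐)² = (-124 - 3/14)² = (-1739/14)² = 3024121/196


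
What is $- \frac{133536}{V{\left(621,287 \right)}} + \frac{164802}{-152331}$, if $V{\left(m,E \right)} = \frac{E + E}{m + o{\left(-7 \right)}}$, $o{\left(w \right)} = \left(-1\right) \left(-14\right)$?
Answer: $- \frac{2152842763418}{14572999} \approx -1.4773 \cdot 10^{5}$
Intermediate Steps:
$o{\left(w \right)} = 14$
$V{\left(m,E \right)} = \frac{2 E}{14 + m}$ ($V{\left(m,E \right)} = \frac{E + E}{m + 14} = \frac{2 E}{14 + m}$)
$- \frac{133536}{V{\left(621,287 \right)}} + \frac{164802}{-152331} = - \frac{133536}{2 \cdot 287 \frac{1}{14 + 621}} + \frac{164802}{-152331} = - \frac{133536}{2 \cdot 287 \cdot \frac{1}{635}} + 164802 \left(- \frac{1}{152331}\right) = - \frac{133536}{2 \cdot 287 \cdot \frac{1}{635}} - \frac{54934}{50777} = - \frac{133536}{\frac{574}{635}} - \frac{54934}{50777} = \left(-133536\right) \frac{635}{574} - \frac{54934}{50777} = - \frac{42397680}{287} - \frac{54934}{50777} = - \frac{2152842763418}{14572999}$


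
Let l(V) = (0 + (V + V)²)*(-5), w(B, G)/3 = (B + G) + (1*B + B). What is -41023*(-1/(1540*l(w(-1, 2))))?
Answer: -41023/277200 ≈ -0.14799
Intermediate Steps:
w(B, G) = 3*G + 9*B (w(B, G) = 3*((B + G) + (1*B + B)) = 3*((B + G) + (B + B)) = 3*((B + G) + 2*B) = 3*(G + 3*B) = 3*G + 9*B)
l(V) = -20*V² (l(V) = (0 + (2*V)²)*(-5) = (0 + 4*V²)*(-5) = (4*V²)*(-5) = -20*V²)
-41023*(-1/(1540*l(w(-1, 2)))) = -41023*1/(30800*(3*2 + 9*(-1))²) = -41023*1/(30800*(6 - 9)²) = -41023/((-(-30800)*(-3)²)) = -41023/((-(-30800)*9)) = -41023/((-1540*(-180))) = -41023/277200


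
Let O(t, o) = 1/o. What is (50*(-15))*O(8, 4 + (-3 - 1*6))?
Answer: 150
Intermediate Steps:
(50*(-15))*O(8, 4 + (-3 - 1*6)) = (50*(-15))/(4 + (-3 - 1*6)) = -750/(4 + (-3 - 6)) = -750/(4 - 9) = -750/(-5) = -750*(-⅕) = 150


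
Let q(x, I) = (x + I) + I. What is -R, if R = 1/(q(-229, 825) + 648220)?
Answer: -1/649641 ≈ -1.5393e-6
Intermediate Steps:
q(x, I) = x + 2*I (q(x, I) = (I + x) + I = x + 2*I)
R = 1/649641 (R = 1/((-229 + 2*825) + 648220) = 1/((-229 + 1650) + 648220) = 1/(1421 + 648220) = 1/649641 ≈ 1.5393e-6)
-R = -1*1/649641 = -1/649641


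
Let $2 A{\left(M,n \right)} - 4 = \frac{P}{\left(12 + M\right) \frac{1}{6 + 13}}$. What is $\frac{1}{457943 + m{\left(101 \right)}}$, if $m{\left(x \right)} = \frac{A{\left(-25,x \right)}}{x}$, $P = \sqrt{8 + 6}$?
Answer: $\frac{1578959139810}{723073316628525923} + \frac{24947 \sqrt{14}}{723073316628525923} \approx 2.1837 \cdot 10^{-6}$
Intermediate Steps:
$P = \sqrt{14} \approx 3.7417$
$A{\left(M,n \right)} = 2 + \frac{\sqrt{14}}{2 \left(\frac{12}{19} + \frac{M}{19}\right)}$ ($A{\left(M,n \right)} = 2 + \frac{\sqrt{14} \frac{1}{\left(12 + M\right) \frac{1}{6 + 13}}}{2} = 2 + \frac{\sqrt{14} \frac{1}{\left(12 + M\right) \frac{1}{19}}}{2} = 2 + \frac{\sqrt{14} \frac{1}{\frac{12}{19} + \frac{M}{19}}}{2} = 2 + \frac{\sqrt{14}}{2 \left(\frac{12}{19} + \frac{M}{19}\right)}$)
$m{\left(x \right)} = \frac{2 - \frac{19 \sqrt{14}}{26}}{x}$ ($m{\left(x \right)} = \frac{\frac{1}{2} \frac{1}{12 - 25} \left(48 + 4 \left(-25\right) + 19 \sqrt{14}\right)}{x} = \frac{\frac{1}{2} \frac{1}{-13} \left(48 - 100 + 19 \sqrt{14}\right)}{x} = \frac{\frac{1}{2} \left(- \frac{1}{13}\right) \left(-52 + 19 \sqrt{14}\right)}{x} = \frac{2 - \frac{19 \sqrt{14}}{26}}{x}$)
$\frac{1}{457943 + m{\left(101 \right)}} = \frac{1}{457943 + \frac{52 - 19 \sqrt{14}}{26 \cdot 101}} = \frac{1}{457943 + \frac{1}{26} \cdot \frac{1}{101} \left(52 - 19 \sqrt{14}\right)} = \frac{1}{457943 + \left(\frac{2}{101} - \frac{19 \sqrt{14}}{2626}\right)} = \frac{1}{\frac{46252245}{101} - \frac{19 \sqrt{14}}{2626}}$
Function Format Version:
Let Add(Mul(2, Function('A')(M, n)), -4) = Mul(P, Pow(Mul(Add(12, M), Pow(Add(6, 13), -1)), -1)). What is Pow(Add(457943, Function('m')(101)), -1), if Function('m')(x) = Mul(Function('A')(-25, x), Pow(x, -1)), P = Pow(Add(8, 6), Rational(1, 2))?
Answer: Add(Rational(1578959139810, 723073316628525923), Mul(Rational(24947, 723073316628525923), Pow(14, Rational(1, 2)))) ≈ 2.1837e-6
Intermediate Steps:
P = Pow(14, Rational(1, 2)) ≈ 3.7417
Function('A')(M, n) = Add(2, Mul(Rational(1, 2), Pow(14, Rational(1, 2)), Pow(Add(Rational(12, 19), Mul(Rational(1, 19), M)), -1))) (Function('A')(M, n) = Add(2, Mul(Rational(1, 2), Mul(Pow(14, Rational(1, 2)), Pow(Mul(Add(12, M), Pow(Add(6, 13), -1)), -1)))) = Add(2, Mul(Rational(1, 2), Mul(Pow(14, Rational(1, 2)), Pow(Mul(Add(12, M), Pow(19, -1)), -1)))) = Add(2, Mul(Rational(1, 2), Mul(Pow(14, Rational(1, 2)), Pow(Mul(Add(12, M), Rational(1, 19)), -1)))) = Add(2, Mul(Rational(1, 2), Mul(Pow(14, Rational(1, 2)), Pow(Add(Rational(12, 19), Mul(Rational(1, 19), M)), -1)))) = Add(2, Mul(Rational(1, 2), Pow(14, Rational(1, 2)), Pow(Add(Rational(12, 19), Mul(Rational(1, 19), M)), -1))))
Function('m')(x) = Mul(Pow(x, -1), Add(2, Mul(Rational(-19, 26), Pow(14, Rational(1, 2))))) (Function('m')(x) = Mul(Mul(Rational(1, 2), Pow(Add(12, -25), -1), Add(48, Mul(4, -25), Mul(19, Pow(14, Rational(1, 2))))), Pow(x, -1)) = Mul(Mul(Rational(1, 2), Pow(-13, -1), Add(48, -100, Mul(19, Pow(14, Rational(1, 2))))), Pow(x, -1)) = Mul(Mul(Rational(1, 2), Rational(-1, 13), Add(-52, Mul(19, Pow(14, Rational(1, 2))))), Pow(x, -1)) = Mul(Add(2, Mul(Rational(-19, 26), Pow(14, Rational(1, 2)))), Pow(x, -1)) = Mul(Pow(x, -1), Add(2, Mul(Rational(-19, 26), Pow(14, Rational(1, 2))))))
Pow(Add(457943, Function('m')(101)), -1) = Pow(Add(457943, Mul(Rational(1, 26), Pow(101, -1), Add(52, Mul(-19, Pow(14, Rational(1, 2)))))), -1) = Pow(Add(457943, Mul(Rational(1, 26), Rational(1, 101), Add(52, Mul(-19, Pow(14, Rational(1, 2)))))), -1) = Pow(Add(457943, Add(Rational(2, 101), Mul(Rational(-19, 2626), Pow(14, Rational(1, 2))))), -1) = Pow(Add(Rational(46252245, 101), Mul(Rational(-19, 2626), Pow(14, Rational(1, 2)))), -1)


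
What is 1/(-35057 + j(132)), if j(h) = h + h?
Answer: -1/34793 ≈ -2.8741e-5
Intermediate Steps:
j(h) = 2*h
1/(-35057 + j(132)) = 1/(-35057 + 2*132) = 1/(-35057 + 264) = 1/(-34793) = -1/34793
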